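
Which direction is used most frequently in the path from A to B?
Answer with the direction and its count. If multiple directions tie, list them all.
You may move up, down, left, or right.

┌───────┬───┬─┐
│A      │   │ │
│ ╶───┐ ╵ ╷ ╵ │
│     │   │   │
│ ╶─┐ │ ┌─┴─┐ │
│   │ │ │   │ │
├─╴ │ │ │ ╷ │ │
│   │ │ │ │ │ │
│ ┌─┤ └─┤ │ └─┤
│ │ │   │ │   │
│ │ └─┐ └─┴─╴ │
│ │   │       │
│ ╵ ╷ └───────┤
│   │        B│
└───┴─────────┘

Directions: down, down, right, down, left, down, down, down, right, up, right, down, right, right, right, right
Counts: {'down': 7, 'right': 7, 'left': 1, 'up': 1}
Most common: down and right (tied at 7 times each)

Solution:

┌───────┬───┬─┐
│A      │   │ │
│ ╶───┐ ╵ ╷ ╵ │
│↓    │   │   │
│ ╶─┐ │ ┌─┴─┐ │
│↳ ↓│ │ │   │ │
├─╴ │ │ │ ╷ │ │
│↓ ↲│ │ │ │ │ │
│ ┌─┤ └─┤ │ └─┤
│↓│ │   │ │   │
│ │ └─┐ └─┴─╴ │
│↓│↱ ↓│       │
│ ╵ ╷ └───────┤
│↳ ↑│↳ → → → B│
└───┴─────────┘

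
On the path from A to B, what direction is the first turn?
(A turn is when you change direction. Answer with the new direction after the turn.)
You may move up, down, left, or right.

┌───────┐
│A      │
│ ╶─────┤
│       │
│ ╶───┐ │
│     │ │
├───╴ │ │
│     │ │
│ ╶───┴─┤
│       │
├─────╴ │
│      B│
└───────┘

Directions: down, down, right, right, down, left, left, down, right, right, right, down
First turn direction: right

Solution:

┌───────┐
│A      │
│ ╶─────┤
│↓      │
│ ╶───┐ │
│↳ → ↓│ │
├───╴ │ │
│↓ ← ↲│ │
│ ╶───┴─┤
│↳ → → ↓│
├─────╴ │
│      B│
└───────┘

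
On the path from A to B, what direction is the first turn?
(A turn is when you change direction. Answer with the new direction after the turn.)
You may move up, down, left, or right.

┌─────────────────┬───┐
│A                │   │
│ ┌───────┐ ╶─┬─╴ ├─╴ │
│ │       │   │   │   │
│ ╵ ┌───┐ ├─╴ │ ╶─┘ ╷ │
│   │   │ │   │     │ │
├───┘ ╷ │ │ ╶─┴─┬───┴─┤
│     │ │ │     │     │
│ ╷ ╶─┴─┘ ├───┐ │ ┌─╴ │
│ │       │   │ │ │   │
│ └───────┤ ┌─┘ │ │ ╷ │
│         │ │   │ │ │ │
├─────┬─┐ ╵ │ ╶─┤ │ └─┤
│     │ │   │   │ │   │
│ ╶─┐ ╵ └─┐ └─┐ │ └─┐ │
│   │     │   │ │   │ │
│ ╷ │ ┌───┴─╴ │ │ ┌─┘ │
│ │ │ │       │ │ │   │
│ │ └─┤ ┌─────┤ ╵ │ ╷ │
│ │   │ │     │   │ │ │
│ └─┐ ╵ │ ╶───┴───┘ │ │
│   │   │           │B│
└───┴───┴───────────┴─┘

Directions: right, right, right, right, right, down, right, down, left, down, right, right, down, down, left, down, right, down, down, down, right, up, up, up, up, up, up, right, right, down, left, down, down, right, down, down, down, down
First turn direction: down

Solution:

┌─────────────────┬───┐
│A → → → → ↓      │   │
│ ┌───────┐ ╶─┬─╴ ├─╴ │
│ │       │↳ ↓│   │   │
│ ╵ ┌───┐ ├─╴ │ ╶─┘ ╷ │
│   │   │ │↓ ↲│     │ │
├───┘ ╷ │ │ ╶─┴─┬───┴─┤
│     │ │ │↳ → ↓│↱ → ↓│
│ ╷ ╶─┴─┘ ├───┐ │ ┌─╴ │
│ │       │   │↓│↑│↓ ↲│
│ └───────┤ ┌─┘ │ │ ╷ │
│         │ │↓ ↲│↑│↓│ │
├─────┬─┐ ╵ │ ╶─┤ │ └─┤
│     │ │   │↳ ↓│↑│↳ ↓│
│ ╶─┐ ╵ └─┐ └─┐ │ └─┐ │
│   │     │   │↓│↑  │↓│
│ ╷ │ ┌───┴─╴ │ │ ┌─┘ │
│ │ │ │       │↓│↑│  ↓│
│ │ └─┤ ┌─────┤ ╵ │ ╷ │
│ │   │ │     │↳ ↑│ │↓│
│ └─┐ ╵ │ ╶───┴───┘ │ │
│   │   │           │B│
└───┴───┴───────────┴─┘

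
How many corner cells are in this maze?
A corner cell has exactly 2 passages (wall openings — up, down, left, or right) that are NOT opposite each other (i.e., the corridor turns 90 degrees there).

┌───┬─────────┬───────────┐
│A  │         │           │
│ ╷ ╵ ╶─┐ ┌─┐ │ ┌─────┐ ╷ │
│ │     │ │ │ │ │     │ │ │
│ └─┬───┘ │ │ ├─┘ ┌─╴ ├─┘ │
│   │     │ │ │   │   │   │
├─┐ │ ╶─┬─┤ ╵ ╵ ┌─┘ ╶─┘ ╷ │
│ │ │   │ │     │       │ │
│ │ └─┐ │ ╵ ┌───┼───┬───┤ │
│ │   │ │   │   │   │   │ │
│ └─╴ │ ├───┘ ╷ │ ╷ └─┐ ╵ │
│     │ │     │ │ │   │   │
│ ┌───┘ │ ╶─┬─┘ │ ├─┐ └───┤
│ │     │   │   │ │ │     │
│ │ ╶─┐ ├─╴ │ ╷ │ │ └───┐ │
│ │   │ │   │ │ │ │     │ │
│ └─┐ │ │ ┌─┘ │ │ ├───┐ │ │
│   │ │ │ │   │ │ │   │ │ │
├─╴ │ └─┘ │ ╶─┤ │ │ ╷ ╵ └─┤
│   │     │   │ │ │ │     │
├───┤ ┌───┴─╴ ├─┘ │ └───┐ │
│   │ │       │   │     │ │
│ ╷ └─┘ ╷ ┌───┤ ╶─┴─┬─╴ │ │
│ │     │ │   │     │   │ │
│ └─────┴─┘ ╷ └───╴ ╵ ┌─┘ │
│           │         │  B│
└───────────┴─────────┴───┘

Counting corner cells (2 non-opposite passages):
Total corners: 83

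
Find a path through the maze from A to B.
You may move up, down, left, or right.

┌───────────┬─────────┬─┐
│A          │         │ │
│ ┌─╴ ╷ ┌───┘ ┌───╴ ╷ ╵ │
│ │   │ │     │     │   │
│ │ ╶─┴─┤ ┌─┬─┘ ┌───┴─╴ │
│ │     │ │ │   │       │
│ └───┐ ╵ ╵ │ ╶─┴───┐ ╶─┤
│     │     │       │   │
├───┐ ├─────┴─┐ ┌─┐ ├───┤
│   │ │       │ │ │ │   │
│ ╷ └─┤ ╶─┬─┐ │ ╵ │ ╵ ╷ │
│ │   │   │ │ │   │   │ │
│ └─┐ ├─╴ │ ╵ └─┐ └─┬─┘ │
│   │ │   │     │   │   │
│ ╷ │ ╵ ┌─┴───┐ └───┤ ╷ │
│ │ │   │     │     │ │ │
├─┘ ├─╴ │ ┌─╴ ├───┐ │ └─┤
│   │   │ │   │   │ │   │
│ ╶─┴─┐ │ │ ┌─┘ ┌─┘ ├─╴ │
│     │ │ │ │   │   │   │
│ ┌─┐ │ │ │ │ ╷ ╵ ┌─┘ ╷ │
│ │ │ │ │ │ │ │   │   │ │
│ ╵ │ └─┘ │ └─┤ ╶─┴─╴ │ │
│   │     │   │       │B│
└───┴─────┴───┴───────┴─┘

Finding the shortest path through the maze:
Path length: 40 steps
Directions: right → right → down → left → down → right → right → down → right → up → up → right → right → up → right → right → right → down → left → left → down → left → down → right → right → right → down → down → right → up → right → down → down → left → down → down → right → down → down → down

Solution:

┌───────────┬─────────┬─┐
│A → ↓      │↱ → → ↓  │ │
│ ┌─╴ ╷ ┌───┘ ┌───╴ ╷ ╵ │
│ │↓ ↲│ │↱ → ↑│↓ ← ↲│   │
│ │ ╶─┴─┤ ┌─┬─┘ ┌───┴─╴ │
│ │↳ → ↓│↑│ │↓ ↲│       │
│ └───┐ ╵ ╵ │ ╶─┴───┐ ╶─┤
│     │↳ ↑  │↳ → → ↓│   │
├───┐ ├─────┴─┐ ┌─┐ ├───┤
│   │ │       │ │ │↓│↱ ↓│
│ ╷ └─┤ ╶─┬─┐ │ ╵ │ ╵ ╷ │
│ │   │   │ │ │   │↳ ↑│↓│
│ └─┐ ├─╴ │ ╵ └─┐ └─┬─┘ │
│   │ │   │     │   │↓ ↲│
│ ╷ │ ╵ ┌─┴───┐ └───┤ ╷ │
│ │ │   │     │     │↓│ │
├─┘ ├─╴ │ ┌─╴ ├───┐ │ └─┤
│   │   │ │   │   │ │↳ ↓│
│ ╶─┴─┐ │ │ ┌─┘ ┌─┘ ├─╴ │
│     │ │ │ │   │   │  ↓│
│ ┌─┐ │ │ │ │ ╷ ╵ ┌─┘ ╷ │
│ │ │ │ │ │ │ │   │   │↓│
│ ╵ │ └─┘ │ └─┤ ╶─┴─╴ │ │
│   │     │   │       │B│
└───┴─────┴───┴───────┴─┘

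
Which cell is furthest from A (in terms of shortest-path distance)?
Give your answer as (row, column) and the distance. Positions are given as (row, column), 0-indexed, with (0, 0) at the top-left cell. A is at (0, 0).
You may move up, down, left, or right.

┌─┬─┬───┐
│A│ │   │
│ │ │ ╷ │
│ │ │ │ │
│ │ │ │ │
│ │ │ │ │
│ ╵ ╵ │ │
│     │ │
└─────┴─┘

Computing BFS distances from A to all cells:
Furthest cell: (3, 3)
Distance: 12 steps

Path from A to the furthest cell:

┌─┬─┬───┐
│A│ │↱ ↓│
│ │ │ ╷ │
│↓│ │↑│↓│
│ │ │ │ │
│↓│ │↑│↓│
│ ╵ ╵ │ │
│↳ → ↑│B│
└─────┴─┘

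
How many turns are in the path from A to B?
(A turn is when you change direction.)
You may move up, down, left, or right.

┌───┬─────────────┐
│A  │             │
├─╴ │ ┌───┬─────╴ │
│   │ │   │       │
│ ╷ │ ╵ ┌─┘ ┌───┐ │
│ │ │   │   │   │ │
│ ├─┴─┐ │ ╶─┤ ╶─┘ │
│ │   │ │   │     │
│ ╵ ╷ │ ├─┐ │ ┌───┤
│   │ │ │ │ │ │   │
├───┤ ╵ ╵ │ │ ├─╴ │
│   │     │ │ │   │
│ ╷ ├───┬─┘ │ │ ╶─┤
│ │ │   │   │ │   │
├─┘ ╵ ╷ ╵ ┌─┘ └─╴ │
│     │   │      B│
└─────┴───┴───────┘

Directions: right, down, left, down, down, down, right, up, right, down, down, right, up, up, up, left, up, up, right, right, right, right, right, right, down, down, down, left, left, down, down, down, down, right, right
Number of turns: 16

Solution:

┌───┬─────────────┐
│A ↓│↱ → → → → → ↓│
├─╴ │ ┌───┬─────╴ │
│↓ ↲│↑│   │      ↓│
│ ╷ │ ╵ ┌─┘ ┌───┐ │
│↓│ │↑ ↰│   │   │↓│
│ ├─┴─┐ │ ╶─┤ ╶─┘ │
│↓│↱ ↓│↑│   │↓ ← ↲│
│ ╵ ╷ │ ├─┐ │ ┌───┤
│↳ ↑│↓│↑│ │ │↓│   │
├───┤ ╵ ╵ │ │ ├─╴ │
│   │↳ ↑  │ │↓│   │
│ ╷ ├───┬─┘ │ │ ╶─┤
│ │ │   │   │↓│   │
├─┘ ╵ ╷ ╵ ┌─┘ └─╴ │
│     │   │  ↳ → B│
└─────┴───┴───────┘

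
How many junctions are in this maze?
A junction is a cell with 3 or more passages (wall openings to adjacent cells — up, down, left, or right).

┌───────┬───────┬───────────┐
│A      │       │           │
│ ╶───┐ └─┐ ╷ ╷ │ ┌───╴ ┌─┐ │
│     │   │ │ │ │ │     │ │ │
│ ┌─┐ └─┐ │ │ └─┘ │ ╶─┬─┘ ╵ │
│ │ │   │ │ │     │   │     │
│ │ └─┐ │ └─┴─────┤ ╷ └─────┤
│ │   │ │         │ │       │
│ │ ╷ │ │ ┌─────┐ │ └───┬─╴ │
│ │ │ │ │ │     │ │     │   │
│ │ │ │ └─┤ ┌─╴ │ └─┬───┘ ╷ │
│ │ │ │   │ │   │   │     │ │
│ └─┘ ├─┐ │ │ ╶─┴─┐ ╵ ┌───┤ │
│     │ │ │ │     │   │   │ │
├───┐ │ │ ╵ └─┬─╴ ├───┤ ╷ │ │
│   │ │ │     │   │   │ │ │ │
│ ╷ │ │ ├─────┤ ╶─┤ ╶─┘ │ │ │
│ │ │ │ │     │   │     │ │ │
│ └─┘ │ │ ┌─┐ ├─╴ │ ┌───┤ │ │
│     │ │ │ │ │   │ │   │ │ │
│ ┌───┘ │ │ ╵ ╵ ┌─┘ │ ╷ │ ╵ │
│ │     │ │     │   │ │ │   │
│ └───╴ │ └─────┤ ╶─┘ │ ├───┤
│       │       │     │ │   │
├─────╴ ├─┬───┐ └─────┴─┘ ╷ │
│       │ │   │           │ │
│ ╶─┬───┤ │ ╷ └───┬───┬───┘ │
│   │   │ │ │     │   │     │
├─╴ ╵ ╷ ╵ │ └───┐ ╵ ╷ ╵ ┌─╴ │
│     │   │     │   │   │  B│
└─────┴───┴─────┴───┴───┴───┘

Checking each cell for number of passages:

Junctions found (3+ passages):
  (0, 5): 3 passages
  (0, 6): 3 passages
  (0, 11): 3 passages
  (1, 0): 3 passages
  (2, 9): 3 passages
  (2, 12): 3 passages
  (3, 1): 3 passages
  (3, 4): 3 passages
  (4, 13): 3 passages
  (6, 2): 3 passages
  (7, 5): 3 passages
  (8, 9): 3 passages
  (9, 0): 3 passages
  (10, 3): 3 passages
  (10, 6): 3 passages
  (11, 3): 3 passages
  (13, 13): 3 passages
  (14, 1): 3 passages
Total junctions: 18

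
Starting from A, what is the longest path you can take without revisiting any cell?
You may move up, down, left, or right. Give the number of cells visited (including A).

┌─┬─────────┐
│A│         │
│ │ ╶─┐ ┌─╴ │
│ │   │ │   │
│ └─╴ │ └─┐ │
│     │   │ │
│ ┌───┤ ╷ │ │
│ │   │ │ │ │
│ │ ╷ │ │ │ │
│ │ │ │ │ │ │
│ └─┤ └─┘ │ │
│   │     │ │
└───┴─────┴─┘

Finding longest simple path using DFS:
Start: (0, 0)
Longest path visits 22 cells
Path: A → down → down → right → right → up → left → up → right → right → down → down → right → down → down → down → left → left → up → up → left → down

Solution:

┌─┬─────────┐
│A│↱ → ↓    │
│ │ ╶─┐ ┌─╴ │
│↓│↑ ↰│↓│   │
│ └─╴ │ └─┐ │
│↳ → ↑│↳ ↓│ │
│ ┌───┤ ╷ │ │
│ │↓ ↰│ │↓│ │
│ │ ╷ │ │ │ │
│ │B│↑│ │↓│ │
│ └─┤ └─┘ │ │
│   │↑ ← ↲│ │
└───┴─────┴─┘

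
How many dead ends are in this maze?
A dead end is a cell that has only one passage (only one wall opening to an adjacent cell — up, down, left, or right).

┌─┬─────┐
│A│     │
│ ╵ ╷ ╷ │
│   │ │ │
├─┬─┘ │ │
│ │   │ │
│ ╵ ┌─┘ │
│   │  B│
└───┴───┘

Checking each cell for number of passages:

Dead ends found at positions:
  (0, 0)
  (2, 0)
  (3, 2)
Total dead ends: 3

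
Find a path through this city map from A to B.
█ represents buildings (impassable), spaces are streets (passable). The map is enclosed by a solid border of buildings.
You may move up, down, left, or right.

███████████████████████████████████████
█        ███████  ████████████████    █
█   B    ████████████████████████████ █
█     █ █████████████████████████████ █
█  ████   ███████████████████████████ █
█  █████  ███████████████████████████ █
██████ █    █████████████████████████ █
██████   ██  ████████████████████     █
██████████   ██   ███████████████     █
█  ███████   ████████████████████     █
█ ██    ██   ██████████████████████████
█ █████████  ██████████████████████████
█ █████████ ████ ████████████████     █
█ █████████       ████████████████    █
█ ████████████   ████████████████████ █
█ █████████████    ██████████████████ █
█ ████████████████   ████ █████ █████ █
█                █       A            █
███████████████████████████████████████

Finding the shortest path from A to B:
Movement: cardinal only
Path length: 36 steps
Directions: left → left → left → left → left → up → left → left → up → left → left → up → up → left → left → left → left → left → up → up → up → up → up → up → up → left → left → up → up → left → left → up → up → left → left → left

Solution:

███████████████████████████████████████
█        ███████  ████████████████    █
█   B←←↰ ████████████████████████████ █
█     █↑█████████████████████████████ █
█  ████↑←↰███████████████████████████ █
█  █████ ↑███████████████████████████ █
██████ █ ↑←↰█████████████████████████ █
██████   ██↑ ████████████████████     █
██████████ ↑ ██   ███████████████     █
█  ███████ ↑ ████████████████████     █
█ ██    ██ ↑ ██████████████████████████
█ █████████↑ ██████████████████████████
█ █████████↑████ ████████████████     █
█ █████████↑←←←←↰ ████████████████    █
█ ████████████  ↑████████████████████ █
█ █████████████ ↑←↰██████████████████ █
█ ████████████████↑←↰████ █████ █████ █
█                █  ↑←←←←A            █
███████████████████████████████████████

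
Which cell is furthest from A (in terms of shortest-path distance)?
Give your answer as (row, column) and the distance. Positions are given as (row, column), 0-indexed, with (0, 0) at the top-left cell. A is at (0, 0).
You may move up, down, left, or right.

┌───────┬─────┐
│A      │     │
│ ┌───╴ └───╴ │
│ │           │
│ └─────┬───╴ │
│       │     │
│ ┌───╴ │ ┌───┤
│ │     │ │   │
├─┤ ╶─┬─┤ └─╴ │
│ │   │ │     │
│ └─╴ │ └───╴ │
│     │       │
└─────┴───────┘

Computing BFS distances from A to all cells:
Furthest cell: (4, 3)
Distance: 19 steps

Path from A to the furthest cell:

┌───────┬─────┐
│A → → ↓│     │
│ ┌───╴ └───╴ │
│ │    ↳ → → ↓│
│ └─────┬───╴ │
│       │↓ ← ↲│
│ ┌───╴ │ ┌───┤
│ │     │↓│   │
├─┤ ╶─┬─┤ └─╴ │
│ │   │B│↳ → ↓│
│ └─╴ │ └───╴ │
│     │↑ ← ← ↲│
└─────┴───────┘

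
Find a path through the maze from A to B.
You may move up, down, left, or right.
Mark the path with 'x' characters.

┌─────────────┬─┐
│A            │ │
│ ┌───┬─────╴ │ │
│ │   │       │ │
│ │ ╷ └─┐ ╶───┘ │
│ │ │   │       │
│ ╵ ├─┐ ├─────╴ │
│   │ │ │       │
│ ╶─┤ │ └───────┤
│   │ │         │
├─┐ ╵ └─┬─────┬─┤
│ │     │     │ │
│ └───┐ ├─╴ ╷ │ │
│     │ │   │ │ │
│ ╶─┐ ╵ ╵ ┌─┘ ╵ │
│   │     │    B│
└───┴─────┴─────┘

Finding the shortest path through the maze:
Path length: 18 steps
Directions: down → down → down → down → right → down → right → right → down → down → right → up → right → up → right → down → down → right

Solution:

┌─────────────┬─┐
│A            │ │
│ ┌───┬─────╴ │ │
│x│   │       │ │
│ │ ╷ └─┐ ╶───┘ │
│x│ │   │       │
│ ╵ ├─┐ ├─────╴ │
│x  │ │ │       │
│ ╶─┤ │ └───────┤
│x x│ │         │
├─┐ ╵ └─┬─────┬─┤
│ │x x x│  x x│ │
│ └───┐ ├─╴ ╷ │ │
│     │x│x x│x│ │
│ ╶─┐ ╵ ╵ ┌─┘ ╵ │
│   │  x x│  x B│
└───┴─────┴─────┘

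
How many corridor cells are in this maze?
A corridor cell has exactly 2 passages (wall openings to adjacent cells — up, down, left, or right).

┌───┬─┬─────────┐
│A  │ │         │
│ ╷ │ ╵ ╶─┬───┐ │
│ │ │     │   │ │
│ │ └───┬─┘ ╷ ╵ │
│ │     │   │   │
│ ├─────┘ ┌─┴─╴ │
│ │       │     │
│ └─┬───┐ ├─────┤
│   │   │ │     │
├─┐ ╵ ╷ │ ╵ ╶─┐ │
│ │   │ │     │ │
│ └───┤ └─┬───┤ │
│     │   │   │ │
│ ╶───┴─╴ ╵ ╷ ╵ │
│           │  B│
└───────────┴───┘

Counting cells with exactly 2 passages:
Total corridor cells: 50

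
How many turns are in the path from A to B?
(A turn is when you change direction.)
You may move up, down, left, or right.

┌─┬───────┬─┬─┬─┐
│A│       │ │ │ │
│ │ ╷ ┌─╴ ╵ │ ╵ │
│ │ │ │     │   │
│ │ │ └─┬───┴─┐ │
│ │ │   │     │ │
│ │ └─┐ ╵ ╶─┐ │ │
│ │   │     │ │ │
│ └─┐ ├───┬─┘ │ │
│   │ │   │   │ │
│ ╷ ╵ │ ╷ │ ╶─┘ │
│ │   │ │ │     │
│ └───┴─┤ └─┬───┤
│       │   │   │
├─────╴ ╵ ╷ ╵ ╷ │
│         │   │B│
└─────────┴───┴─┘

Directions: down, down, down, down, down, down, right, right, right, down, right, up, right, down, right, up, right, down
Number of turns: 10

Solution:

┌─┬───────┬─┬─┬─┐
│A│       │ │ │ │
│ │ ╷ ┌─╴ ╵ │ ╵ │
│↓│ │ │     │   │
│ │ │ └─┬───┴─┐ │
│↓│ │   │     │ │
│ │ └─┐ ╵ ╶─┐ │ │
│↓│   │     │ │ │
│ └─┐ ├───┬─┘ │ │
│↓  │ │   │   │ │
│ ╷ ╵ │ ╷ │ ╶─┘ │
│↓│   │ │ │     │
│ └───┴─┤ └─┬───┤
│↳ → → ↓│↱ ↓│↱ ↓│
├─────╴ ╵ ╷ ╵ ╷ │
│      ↳ ↑│↳ ↑│B│
└─────────┴───┴─┘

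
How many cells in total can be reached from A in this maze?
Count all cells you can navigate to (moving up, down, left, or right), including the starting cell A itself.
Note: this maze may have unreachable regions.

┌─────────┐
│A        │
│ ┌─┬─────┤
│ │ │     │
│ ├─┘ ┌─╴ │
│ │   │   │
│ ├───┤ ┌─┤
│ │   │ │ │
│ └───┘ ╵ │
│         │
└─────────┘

Using BFS/flood-fill to find all reachable cells from A:
Maze size: 5 × 5 = 25 total cells
3 cell(s) are walled off and cannot be reached from A.
Reachable cells: 22

Reachable region (· marks reachable cells):

┌─────────┐
│A · · · ·│
│ ┌─┬─────┤
│·│ │· · ·│
│ ├─┘ ┌─╴ │
│·│· ·│· ·│
│ ├───┤ ┌─┤
│·│   │·│·│
│ └───┘ ╵ │
│· · · · ·│
└─────────┘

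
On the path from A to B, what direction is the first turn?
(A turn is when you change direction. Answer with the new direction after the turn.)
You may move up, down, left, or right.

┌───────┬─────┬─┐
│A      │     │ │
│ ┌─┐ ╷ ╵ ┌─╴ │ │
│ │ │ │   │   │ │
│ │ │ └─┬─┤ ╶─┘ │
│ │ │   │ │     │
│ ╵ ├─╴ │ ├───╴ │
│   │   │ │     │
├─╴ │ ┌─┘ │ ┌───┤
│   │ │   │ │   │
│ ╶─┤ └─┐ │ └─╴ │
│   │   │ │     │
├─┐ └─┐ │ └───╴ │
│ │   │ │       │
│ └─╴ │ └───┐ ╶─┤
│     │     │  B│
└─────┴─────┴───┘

Directions: right, right, right, down, right, up, right, right, down, left, down, right, right, down, left, left, down, down, right, right, down, left, down, right
First turn direction: down

Solution:

┌───────┬─────┬─┐
│A → → ↓│↱ → ↓│ │
│ ┌─┐ ╷ ╵ ┌─╴ │ │
│ │ │ │↳ ↑│↓ ↲│ │
│ │ │ └─┬─┤ ╶─┘ │
│ │ │   │ │↳ → ↓│
│ ╵ ├─╴ │ ├───╴ │
│   │   │ │↓ ← ↲│
├─╴ │ ┌─┘ │ ┌───┤
│   │ │   │↓│   │
│ ╶─┤ └─┐ │ └─╴ │
│   │   │ │↳ → ↓│
├─┐ └─┐ │ └───╴ │
│ │   │ │    ↓ ↲│
│ └─╴ │ └───┐ ╶─┤
│     │     │↳ B│
└─────┴─────┴───┘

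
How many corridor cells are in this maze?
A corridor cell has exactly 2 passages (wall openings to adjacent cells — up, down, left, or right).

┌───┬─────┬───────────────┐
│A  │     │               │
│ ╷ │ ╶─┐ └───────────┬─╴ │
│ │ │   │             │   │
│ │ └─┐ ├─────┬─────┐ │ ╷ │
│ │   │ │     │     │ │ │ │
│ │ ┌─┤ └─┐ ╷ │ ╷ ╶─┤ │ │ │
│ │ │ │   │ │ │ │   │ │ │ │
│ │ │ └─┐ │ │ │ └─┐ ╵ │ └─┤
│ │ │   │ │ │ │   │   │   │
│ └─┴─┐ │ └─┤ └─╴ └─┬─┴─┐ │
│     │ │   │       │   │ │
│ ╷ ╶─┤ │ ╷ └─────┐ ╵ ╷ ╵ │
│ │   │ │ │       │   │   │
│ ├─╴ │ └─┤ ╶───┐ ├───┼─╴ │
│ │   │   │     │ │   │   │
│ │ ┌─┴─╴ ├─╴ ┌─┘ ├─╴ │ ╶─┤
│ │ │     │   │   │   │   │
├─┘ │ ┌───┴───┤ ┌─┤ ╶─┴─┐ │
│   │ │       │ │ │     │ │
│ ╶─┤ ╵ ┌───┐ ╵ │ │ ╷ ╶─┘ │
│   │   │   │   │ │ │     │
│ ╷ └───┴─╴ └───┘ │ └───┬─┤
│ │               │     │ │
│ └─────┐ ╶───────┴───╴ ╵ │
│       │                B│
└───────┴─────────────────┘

Counting cells with exactly 2 passages:
Total corridor cells: 133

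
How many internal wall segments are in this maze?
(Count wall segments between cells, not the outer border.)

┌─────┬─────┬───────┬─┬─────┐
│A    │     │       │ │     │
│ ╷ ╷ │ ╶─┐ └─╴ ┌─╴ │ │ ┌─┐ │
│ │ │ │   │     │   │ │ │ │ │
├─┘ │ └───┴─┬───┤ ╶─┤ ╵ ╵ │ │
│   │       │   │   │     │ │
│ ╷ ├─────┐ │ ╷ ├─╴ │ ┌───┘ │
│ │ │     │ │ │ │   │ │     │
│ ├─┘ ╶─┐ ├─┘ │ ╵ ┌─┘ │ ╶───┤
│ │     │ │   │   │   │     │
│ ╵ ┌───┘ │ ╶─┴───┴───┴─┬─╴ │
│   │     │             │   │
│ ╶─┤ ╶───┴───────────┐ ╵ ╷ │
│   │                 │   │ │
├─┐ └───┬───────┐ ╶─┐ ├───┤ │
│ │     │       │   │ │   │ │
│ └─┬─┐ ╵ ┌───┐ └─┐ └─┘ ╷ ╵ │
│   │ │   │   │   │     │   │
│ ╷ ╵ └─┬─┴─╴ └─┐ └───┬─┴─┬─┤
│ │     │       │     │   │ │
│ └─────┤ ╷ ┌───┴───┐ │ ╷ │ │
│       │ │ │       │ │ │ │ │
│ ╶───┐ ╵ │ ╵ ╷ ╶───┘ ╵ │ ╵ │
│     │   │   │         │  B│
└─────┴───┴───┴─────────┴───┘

Counting internal wall segments:
Total internal walls: 143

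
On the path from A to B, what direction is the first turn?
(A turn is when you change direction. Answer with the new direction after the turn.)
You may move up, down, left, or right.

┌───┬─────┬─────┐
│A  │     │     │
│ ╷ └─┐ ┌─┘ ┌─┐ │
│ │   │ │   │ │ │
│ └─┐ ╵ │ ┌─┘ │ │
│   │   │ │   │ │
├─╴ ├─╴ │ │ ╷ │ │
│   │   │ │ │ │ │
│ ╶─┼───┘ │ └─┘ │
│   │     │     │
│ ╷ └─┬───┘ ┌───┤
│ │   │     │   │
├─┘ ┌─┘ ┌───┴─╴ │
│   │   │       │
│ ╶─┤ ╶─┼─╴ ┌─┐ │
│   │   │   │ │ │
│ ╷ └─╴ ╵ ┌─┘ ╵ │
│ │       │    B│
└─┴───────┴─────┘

Directions: down, down, right, down, left, down, right, down, down, left, down, right, down, right, right, right, up, right, up, right, right, down, down
First turn direction: right

Solution:

┌───┬─────┬─────┐
│A  │     │     │
│ ╷ └─┐ ┌─┘ ┌─┐ │
│↓│   │ │   │ │ │
│ └─┐ ╵ │ ┌─┘ │ │
│↳ ↓│   │ │   │ │
├─╴ ├─╴ │ │ ╷ │ │
│↓ ↲│   │ │ │ │ │
│ ╶─┼───┘ │ └─┘ │
│↳ ↓│     │     │
│ ╷ └─┬───┘ ┌───┤
│ │↓  │     │   │
├─┘ ┌─┘ ┌───┴─╴ │
│↓ ↲│   │  ↱ → ↓│
│ ╶─┤ ╶─┼─╴ ┌─┐ │
│↳ ↓│   │↱ ↑│ │↓│
│ ╷ └─╴ ╵ ┌─┘ ╵ │
│ │↳ → → ↑│    B│
└─┴───────┴─────┘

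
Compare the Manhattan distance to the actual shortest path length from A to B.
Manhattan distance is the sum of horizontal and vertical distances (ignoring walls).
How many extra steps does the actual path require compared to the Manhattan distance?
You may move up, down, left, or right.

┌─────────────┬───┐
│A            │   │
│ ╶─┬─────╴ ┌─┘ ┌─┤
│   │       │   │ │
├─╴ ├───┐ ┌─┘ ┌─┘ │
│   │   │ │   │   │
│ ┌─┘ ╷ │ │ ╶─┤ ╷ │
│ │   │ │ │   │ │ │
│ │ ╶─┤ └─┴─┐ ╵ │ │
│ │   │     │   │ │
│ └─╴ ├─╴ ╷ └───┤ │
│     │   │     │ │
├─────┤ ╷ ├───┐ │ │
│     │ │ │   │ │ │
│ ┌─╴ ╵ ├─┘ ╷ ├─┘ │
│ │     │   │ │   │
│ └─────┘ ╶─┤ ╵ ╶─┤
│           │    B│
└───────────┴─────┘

Manhattan distance: |8 - 0| + |8 - 0| = 16
Actual path length: 40
Extra steps: 40 - 16 = 24

Solution:

┌─────────────┬───┐
│A            │   │
│ ╶─┬─────╴ ┌─┘ ┌─┤
│↳ ↓│       │   │ │
├─╴ ├───┐ ┌─┘ ┌─┘ │
│↓ ↲│↱ ↓│ │   │   │
│ ┌─┘ ╷ │ │ ╶─┤ ╷ │
│↓│↱ ↑│↓│ │   │ │ │
│ │ ╶─┤ └─┴─┐ ╵ │ │
│↓│↑ ↰│↳ ↓  │   │ │
│ └─╴ ├─╴ ╷ └───┤ │
│↳ → ↑│↓ ↲│     │ │
├─────┤ ╷ ├───┐ │ │
│↓ ← ↰│↓│ │↱ ↓│ │ │
│ ┌─╴ ╵ ├─┘ ╷ ├─┘ │
│↓│  ↑ ↲│↱ ↑│↓│   │
│ └─────┘ ╶─┤ ╵ ╶─┤
│↳ → → → ↑  │↳ → B│
└───────────┴─────┘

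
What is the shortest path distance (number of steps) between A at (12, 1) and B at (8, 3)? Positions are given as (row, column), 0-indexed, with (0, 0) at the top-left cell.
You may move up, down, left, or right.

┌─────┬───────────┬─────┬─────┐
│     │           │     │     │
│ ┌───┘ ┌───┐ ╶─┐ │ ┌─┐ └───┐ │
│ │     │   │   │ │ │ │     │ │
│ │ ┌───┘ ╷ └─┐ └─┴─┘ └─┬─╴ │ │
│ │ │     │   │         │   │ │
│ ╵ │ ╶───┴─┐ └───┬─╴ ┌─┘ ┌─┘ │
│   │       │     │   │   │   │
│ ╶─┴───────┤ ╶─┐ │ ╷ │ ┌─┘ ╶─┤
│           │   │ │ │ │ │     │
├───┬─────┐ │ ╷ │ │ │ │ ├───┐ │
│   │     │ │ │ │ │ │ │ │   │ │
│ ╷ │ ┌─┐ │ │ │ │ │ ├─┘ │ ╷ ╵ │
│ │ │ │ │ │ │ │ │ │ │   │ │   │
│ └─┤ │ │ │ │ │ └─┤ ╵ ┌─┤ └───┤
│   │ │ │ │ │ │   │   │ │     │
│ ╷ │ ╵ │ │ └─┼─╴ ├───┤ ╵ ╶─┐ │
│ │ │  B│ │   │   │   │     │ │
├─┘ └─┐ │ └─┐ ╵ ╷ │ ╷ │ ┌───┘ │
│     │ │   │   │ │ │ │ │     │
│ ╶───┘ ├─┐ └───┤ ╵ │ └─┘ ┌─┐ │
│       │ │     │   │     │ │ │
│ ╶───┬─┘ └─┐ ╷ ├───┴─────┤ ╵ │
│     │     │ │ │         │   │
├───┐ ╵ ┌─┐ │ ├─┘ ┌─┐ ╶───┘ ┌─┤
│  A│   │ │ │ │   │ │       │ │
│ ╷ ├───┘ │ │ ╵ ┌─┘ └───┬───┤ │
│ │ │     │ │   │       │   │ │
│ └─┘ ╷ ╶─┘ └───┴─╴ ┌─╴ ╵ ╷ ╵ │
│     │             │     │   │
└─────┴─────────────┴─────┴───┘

Finding path from (12, 1) to (8, 3):
Path: (12,1) → (12,0) → (13,0) → (14,0) → (14,1) → (14,2) → (13,2) → (13,3) → (14,3) → (14,4) → (14,5) → (13,5) → (12,5) → (11,5) → (11,4) → (11,3) → (12,3) → (12,2) → (11,2) → (11,1) → (11,0) → (10,0) → (10,1) → (10,2) → (10,3) → (9,3) → (8,3)
Distance: 26 steps

Solution:

┌─────┬───────────┬─────┬─────┐
│     │           │     │     │
│ ┌───┘ ┌───┐ ╶─┐ │ ┌─┐ └───┐ │
│ │     │   │   │ │ │ │     │ │
│ │ ┌───┘ ╷ └─┐ └─┴─┘ └─┬─╴ │ │
│ │ │     │   │         │   │ │
│ ╵ │ ╶───┴─┐ └───┬─╴ ┌─┘ ┌─┘ │
│   │       │     │   │   │   │
│ ╶─┴───────┤ ╶─┐ │ ╷ │ ┌─┘ ╶─┤
│           │   │ │ │ │ │     │
├───┬─────┐ │ ╷ │ │ │ │ ├───┐ │
│   │     │ │ │ │ │ │ │ │   │ │
│ ╷ │ ┌─┐ │ │ │ │ │ ├─┘ │ ╷ ╵ │
│ │ │ │ │ │ │ │ │ │ │   │ │   │
│ └─┤ │ │ │ │ │ └─┤ ╵ ┌─┤ └───┤
│   │ │ │ │ │ │   │   │ │     │
│ ╷ │ ╵ │ │ └─┼─╴ ├───┤ ╵ ╶─┐ │
│ │ │  B│ │   │   │   │     │ │
├─┘ └─┐ │ └─┐ ╵ ╷ │ ╷ │ ┌───┘ │
│     │↑│   │   │ │ │ │ │     │
│ ╶───┘ ├─┐ └───┤ ╵ │ └─┘ ┌─┐ │
│↱ → → ↑│ │     │   │     │ │ │
│ ╶───┬─┘ └─┐ ╷ ├───┴─────┤ ╵ │
│↑ ← ↰│↓ ← ↰│ │ │         │   │
├───┐ ╵ ┌─┐ │ ├─┘ ┌─┐ ╶───┘ ┌─┤
│↓ A│↑ ↲│ │↑│ │   │ │       │ │
│ ╷ ├───┘ │ │ ╵ ┌─┘ └───┬───┤ │
│↓│ │↱ ↓  │↑│   │       │   │ │
│ └─┘ ╷ ╶─┘ └───┴─╴ ┌─╴ ╵ ╷ ╵ │
│↳ → ↑│↳ → ↑        │     │   │
└─────┴─────────────┴─────┴───┘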